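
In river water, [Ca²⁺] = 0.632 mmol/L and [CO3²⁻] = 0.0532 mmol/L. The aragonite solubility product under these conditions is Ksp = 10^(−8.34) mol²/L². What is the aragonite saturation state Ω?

Ω = 7.36

Ksp = 10^(−8.34) = 4.571×10^-9
Ω = [Ca²⁺][CO3²⁻]/Ksp = (0.632×10^-3)(0.0532×10^-3) / 4.571×10^-9 = 7.36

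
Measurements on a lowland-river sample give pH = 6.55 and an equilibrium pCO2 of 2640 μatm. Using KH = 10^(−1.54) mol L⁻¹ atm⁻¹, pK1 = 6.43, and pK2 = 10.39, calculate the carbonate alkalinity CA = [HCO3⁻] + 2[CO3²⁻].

[CO2*] = KH · pCO2 = 10^(−1.54) × 2640×10^-6 = 7.614×10^-5 mol/L
α₀ = 1/(1 + K1/[H⁺] + K1K2/[H⁺]²) = 1/(1 + 10^+0.12 + 10^-3.72) = 0.4313
DIC = [CO2*]/α₀ = 7.614×10^-5 / 0.4313 = 0.1765 mmol/L
CA = (α₁ + 2α₂)·DIC = (0.5686 + 2×8.219×10^-5) × 0.1765 = 0.100 mmol/L

CA = 0.100 mmol/L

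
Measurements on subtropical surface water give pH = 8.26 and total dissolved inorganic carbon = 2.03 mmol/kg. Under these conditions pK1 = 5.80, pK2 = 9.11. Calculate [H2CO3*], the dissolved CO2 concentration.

[CO2*] = 6.15 μmol/kg

α₀ = 1 / (1 + K1/[H⁺] + K1K2/[H⁺]²) = 1 / (1 + 10^+2.46 + 10^+1.61)
   = 1 / (1 + 288.40 + 40.738) = 1/330.14 = 0.003029
[CO2*] = α₀ × DIC = 0.003029 × 2.03 = 0.00615 mmol/kg = 6.15 μmol/kg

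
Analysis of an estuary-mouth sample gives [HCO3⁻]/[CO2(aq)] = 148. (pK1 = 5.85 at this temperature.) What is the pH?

From K1 = [H⁺][HCO3⁻]/[CO2(aq)]:  pH = pK1 + log₁₀([HCO3⁻]/[CO2(aq)])
log₁₀(148) = +2.170
pH = 5.85 + (+2.170) = 8.02

pH = 8.02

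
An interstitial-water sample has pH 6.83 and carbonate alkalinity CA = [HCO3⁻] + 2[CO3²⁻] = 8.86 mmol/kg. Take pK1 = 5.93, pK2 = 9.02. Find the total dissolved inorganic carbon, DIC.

DIC = 9.90 mmol/kg

CA = [HCO3⁻] + 2[CO3²⁻] = (α₁ + 2α₂)·DIC
At pH 6.83: [H⁺]/K1 = 10^-0.90 = 0.12589, K2/[H⁺] = 10^-2.19 = 0.0064565
α₁ = 1/(1 + 0.12589 + 0.0064565) = 1/1.1323 = 0.8831; α₂ = α₁·K2/[H⁺] = 0.005702
α₁ + 2α₂ = 0.8945
DIC = CA / (α₁ + 2α₂) = 8.86 / 0.8945 = 9.90 mmol/kg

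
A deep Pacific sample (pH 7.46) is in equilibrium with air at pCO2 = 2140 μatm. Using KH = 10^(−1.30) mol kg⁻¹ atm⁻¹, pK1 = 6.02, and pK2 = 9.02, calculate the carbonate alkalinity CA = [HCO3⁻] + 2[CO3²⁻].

CA = 3.12 mmol/kg

[CO2*] = KH · pCO2 = 10^(−1.30) × 2140×10^-6 = 1.073×10^-4 mol/kg
α₀ = 1/(1 + K1/[H⁺] + K1K2/[H⁺]²) = 1/(1 + 10^+1.44 + 10^-0.12) = 0.03413
DIC = [CO2*]/α₀ = 1.073×10^-4 / 0.03413 = 3.143 mmol/kg
CA = (α₁ + 2α₂)·DIC = (0.9400 + 2×0.02589) × 3.143 = 3.12 mmol/kg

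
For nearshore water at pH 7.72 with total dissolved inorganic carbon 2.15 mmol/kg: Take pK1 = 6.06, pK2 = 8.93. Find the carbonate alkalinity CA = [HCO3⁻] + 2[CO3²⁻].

CA = [HCO3⁻] + 2[CO3²⁻] = (α₁ + 2α₂)·DIC
At pH 7.72: [H⁺]/K1 = 10^-1.66 = 0.021878, K2/[H⁺] = 10^-1.21 = 0.061660
α₁ = 1/(1 + 0.021878 + 0.061660) = 1/1.0835 = 0.9229; α₂ = α₁·K2/[H⁺] = 0.05691
α₁ + 2α₂ = 1.0367
CA = 1.0367 × 2.15 = 2.23 mmol/kg

CA = 2.23 mmol/kg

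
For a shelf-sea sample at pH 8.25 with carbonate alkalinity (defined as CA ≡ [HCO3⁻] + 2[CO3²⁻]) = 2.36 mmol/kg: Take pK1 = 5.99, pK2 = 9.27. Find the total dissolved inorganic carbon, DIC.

CA = [HCO3⁻] + 2[CO3²⁻] = (α₁ + 2α₂)·DIC
At pH 8.25: [H⁺]/K1 = 10^-2.26 = 0.0054954, K2/[H⁺] = 10^-1.02 = 0.095499
α₁ = 1/(1 + 0.0054954 + 0.095499) = 1/1.1010 = 0.9083; α₂ = α₁·K2/[H⁺] = 0.08674
α₁ + 2α₂ = 1.0817
DIC = CA / (α₁ + 2α₂) = 2.36 / 1.0817 = 2.18 mmol/kg

DIC = 2.18 mmol/kg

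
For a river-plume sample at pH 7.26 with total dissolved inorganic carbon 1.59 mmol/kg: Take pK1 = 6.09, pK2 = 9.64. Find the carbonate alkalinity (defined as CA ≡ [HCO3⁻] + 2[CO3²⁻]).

CA = [HCO3⁻] + 2[CO3²⁻] = (α₁ + 2α₂)·DIC
At pH 7.26: [H⁺]/K1 = 10^-1.17 = 0.067608, K2/[H⁺] = 10^-2.38 = 0.0041687
α₁ = 1/(1 + 0.067608 + 0.0041687) = 1/1.0718 = 0.9330; α₂ = α₁·K2/[H⁺] = 0.003890
α₁ + 2α₂ = 0.9408
CA = 0.9408 × 1.59 = 1.50 mmol/kg

CA = 1.50 mmol/kg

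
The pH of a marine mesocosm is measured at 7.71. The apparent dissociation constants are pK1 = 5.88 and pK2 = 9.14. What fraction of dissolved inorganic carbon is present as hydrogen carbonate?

α₁ = 0.951

α₁ = 1 / (1 + [H⁺]/K1 + K2/[H⁺]) = 1 / (1 + 10^-1.83 + 10^-1.43)
   = 1 / (1 + 0.014791 + 0.037154) = 1/1.0519 = 0.9506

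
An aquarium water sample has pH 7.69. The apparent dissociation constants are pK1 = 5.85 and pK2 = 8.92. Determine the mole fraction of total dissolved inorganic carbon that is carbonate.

α₂ = 0.0549

α₂ = 1 / (1 + [H⁺]/K2 + [H⁺]²/(K1K2)) = 1 / (1 + 10^+1.23 + 10^-0.61)
   = 1 / (1 + 16.982 + 0.24547) = 1/18.228 = 0.05486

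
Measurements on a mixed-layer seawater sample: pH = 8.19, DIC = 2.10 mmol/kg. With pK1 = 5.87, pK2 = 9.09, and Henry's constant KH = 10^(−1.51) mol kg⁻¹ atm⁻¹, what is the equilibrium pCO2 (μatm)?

pCO2 = 288 μatm

α₀ = 1 / (1 + K1/[H⁺] + K1K2/[H⁺]²) = 1 / (1 + 10^+2.32 + 10^+1.42)
   = 1 / (1 + 208.93 + 26.303) = 1/236.23 = 0.004233
[CO2*] = α₀ × DIC = 0.004233 × 2.10 = 0.008890 mmol/kg = 8.890 μmol/kg
pCO2 = [CO2*]/KH = 8.890×10^-6 / 3.090×10^-2 = 288 μatm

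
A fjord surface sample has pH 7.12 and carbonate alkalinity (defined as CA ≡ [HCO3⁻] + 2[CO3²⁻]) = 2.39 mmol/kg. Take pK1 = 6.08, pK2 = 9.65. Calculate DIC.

CA = [HCO3⁻] + 2[CO3²⁻] = (α₁ + 2α₂)·DIC
At pH 7.12: [H⁺]/K1 = 10^-1.04 = 0.091201, K2/[H⁺] = 10^-2.53 = 0.0029512
α₁ = 1/(1 + 0.091201 + 0.0029512) = 1/1.0942 = 0.9139; α₂ = α₁·K2/[H⁺] = 0.002697
α₁ + 2α₂ = 0.9193
DIC = CA / (α₁ + 2α₂) = 2.39 / 0.9193 = 2.60 mmol/kg

DIC = 2.60 mmol/kg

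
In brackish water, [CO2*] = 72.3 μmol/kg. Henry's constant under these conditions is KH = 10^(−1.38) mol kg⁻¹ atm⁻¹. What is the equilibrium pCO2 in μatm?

KH = 10^(−1.38) = 4.169×10^-2 mol kg⁻¹ atm⁻¹
pCO2 = [CO2*]/KH = 72.3×10^-6 / 4.169×10^-2 = 1.73×10^-3 atm = 1730 μatm

pCO2 = 1730 μatm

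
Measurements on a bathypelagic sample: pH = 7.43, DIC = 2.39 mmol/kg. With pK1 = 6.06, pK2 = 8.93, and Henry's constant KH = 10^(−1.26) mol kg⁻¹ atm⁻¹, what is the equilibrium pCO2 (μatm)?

pCO2 = 1730 μatm

α₀ = 1 / (1 + K1/[H⁺] + K1K2/[H⁺]²) = 1 / (1 + 10^+1.37 + 10^-0.13)
   = 1 / (1 + 23.442 + 0.74131) = 1/25.184 = 0.03971
[CO2*] = α₀ × DIC = 0.03971 × 2.39 = 0.09490 mmol/kg
pCO2 = [CO2*]/KH = 9.490×10^-5 / 5.495×10^-2 = 1730 μatm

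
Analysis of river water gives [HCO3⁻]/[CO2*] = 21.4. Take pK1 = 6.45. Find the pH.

pH = 7.78

From K1 = [H⁺][HCO3⁻]/[CO2*]:  pH = pK1 + log₁₀([HCO3⁻]/[CO2*])
log₁₀(21.4) = +1.330
pH = 6.45 + (+1.330) = 7.78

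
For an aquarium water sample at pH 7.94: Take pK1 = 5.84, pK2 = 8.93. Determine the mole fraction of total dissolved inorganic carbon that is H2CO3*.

α₀ = 1 / (1 + K1/[H⁺] + K1K2/[H⁺]²) = 1 / (1 + 10^+2.10 + 10^+1.11)
   = 1 / (1 + 125.89 + 12.882) = 1/139.78 = 0.007154

α₀ = 0.00715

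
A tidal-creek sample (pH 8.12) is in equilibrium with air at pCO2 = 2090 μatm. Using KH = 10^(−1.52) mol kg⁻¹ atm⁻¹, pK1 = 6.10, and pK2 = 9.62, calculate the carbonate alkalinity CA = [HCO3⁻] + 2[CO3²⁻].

CA = 7.03 mmol/kg

[CO2*] = KH · pCO2 = 10^(−1.52) × 2090×10^-6 = 6.312×10^-5 mol/kg
α₀ = 1/(1 + K1/[H⁺] + K1K2/[H⁺]²) = 1/(1 + 10^+2.02 + 10^+0.52) = 0.009172
DIC = [CO2*]/α₀ = 6.312×10^-5 / 0.009172 = 6.881 mmol/kg
CA = (α₁ + 2α₂)·DIC = (0.9605 + 2×0.03037) × 6.881 = 7.03 mmol/kg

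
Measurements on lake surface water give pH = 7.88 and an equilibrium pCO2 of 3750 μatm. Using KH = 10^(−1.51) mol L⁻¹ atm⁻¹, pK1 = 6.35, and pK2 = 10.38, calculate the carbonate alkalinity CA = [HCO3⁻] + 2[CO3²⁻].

[CO2*] = KH · pCO2 = 10^(−1.51) × 3750×10^-6 = 1.159×10^-4 mol/L
α₀ = 1/(1 + K1/[H⁺] + K1K2/[H⁺]²) = 1/(1 + 10^+1.53 + 10^-0.97) = 0.02858
DIC = [CO2*]/α₀ = 1.159×10^-4 / 0.02858 = 4.055 mmol/L
CA = (α₁ + 2α₂)·DIC = (0.9684 + 2×0.003062) × 4.055 = 3.95 mmol/L

CA = 3.95 mmol/L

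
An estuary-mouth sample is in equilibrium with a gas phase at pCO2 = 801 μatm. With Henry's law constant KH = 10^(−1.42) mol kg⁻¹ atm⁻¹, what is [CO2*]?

KH = 10^(−1.42) = 3.802×10^-2 mol kg⁻¹ atm⁻¹
[CO2*] = KH · pCO2 = 3.802×10^-2 × 801×10^-6 atm = 3.05×10^-5 mol/kg

[CO2*] = 30.5 μmol/kg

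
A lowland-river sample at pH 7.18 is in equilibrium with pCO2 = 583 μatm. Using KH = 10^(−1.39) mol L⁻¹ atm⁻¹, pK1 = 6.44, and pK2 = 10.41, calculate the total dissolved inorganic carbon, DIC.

DIC = 0.154 mmol/L

[CO2*] = KH · pCO2 = 10^(−1.39) × 583×10^-6 = 2.375×10^-5 mol/L
α₀ = 1/(1 + K1/[H⁺] + K1K2/[H⁺]²) = 1/(1 + 10^+0.74 + 10^-2.49) = 0.1539
DIC = [CO2*]/α₀ = 2.375×10^-5 / 0.1539 = 0.154 mmol/L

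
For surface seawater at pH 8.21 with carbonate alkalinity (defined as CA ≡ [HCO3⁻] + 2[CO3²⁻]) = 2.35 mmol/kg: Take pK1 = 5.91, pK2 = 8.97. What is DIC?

CA = [HCO3⁻] + 2[CO3²⁻] = (α₁ + 2α₂)·DIC
At pH 8.21: [H⁺]/K1 = 10^-2.30 = 0.0050119, K2/[H⁺] = 10^-0.76 = 0.17378
α₁ = 1/(1 + 0.0050119 + 0.17378) = 1/1.1788 = 0.8483; α₂ = α₁·K2/[H⁺] = 0.1474
α₁ + 2α₂ = 1.1432
DIC = CA / (α₁ + 2α₂) = 2.35 / 1.1432 = 2.06 mmol/kg

DIC = 2.06 mmol/kg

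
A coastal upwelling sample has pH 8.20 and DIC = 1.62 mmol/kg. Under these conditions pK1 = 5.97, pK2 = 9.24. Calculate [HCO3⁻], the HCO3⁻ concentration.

α₁ = 1 / (1 + [H⁺]/K1 + K2/[H⁺]) = 1 / (1 + 10^-2.23 + 10^-1.04)
   = 1 / (1 + 0.0058884 + 0.091201) = 1/1.0971 = 0.9115
[HCO3⁻] = α₁ × DIC = 0.9115 × 1.62 = 1.48 mmol/kg

[HCO3⁻] = 1.48 mmol/kg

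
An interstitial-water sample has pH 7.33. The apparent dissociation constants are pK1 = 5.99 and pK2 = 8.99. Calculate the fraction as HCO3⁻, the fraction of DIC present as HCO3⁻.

α₁ = 1 / (1 + [H⁺]/K1 + K2/[H⁺]) = 1 / (1 + 10^-1.34 + 10^-1.66)
   = 1 / (1 + 0.045709 + 0.021878) = 1/1.0676 = 0.9367

α₁ = 0.937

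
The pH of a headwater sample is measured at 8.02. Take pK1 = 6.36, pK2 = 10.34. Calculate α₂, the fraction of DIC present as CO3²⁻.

α₂ = 0.00466

α₂ = 1 / (1 + [H⁺]/K2 + [H⁺]²/(K1K2)) = 1 / (1 + 10^+2.32 + 10^+0.66)
   = 1 / (1 + 208.93 + 4.5709) = 1/214.50 = 0.004662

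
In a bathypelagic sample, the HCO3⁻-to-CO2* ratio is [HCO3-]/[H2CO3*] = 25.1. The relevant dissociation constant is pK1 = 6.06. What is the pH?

From K1 = [H⁺][HCO3-]/[H2CO3*]:  pH = pK1 + log₁₀([HCO3-]/[H2CO3*])
log₁₀(25.1) = +1.400
pH = 6.06 + (+1.400) = 7.46

pH = 7.46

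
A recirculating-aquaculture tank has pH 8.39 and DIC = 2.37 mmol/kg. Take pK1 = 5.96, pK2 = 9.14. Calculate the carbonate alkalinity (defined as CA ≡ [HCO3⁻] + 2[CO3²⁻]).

CA = [HCO3⁻] + 2[CO3²⁻] = (α₁ + 2α₂)·DIC
At pH 8.39: [H⁺]/K1 = 10^-2.43 = 0.0037154, K2/[H⁺] = 10^-0.75 = 0.17783
α₁ = 1/(1 + 0.0037154 + 0.17783) = 1/1.1815 = 0.8464; α₂ = α₁·K2/[H⁺] = 0.1505
α₁ + 2α₂ = 1.1474
CA = 1.1474 × 2.37 = 2.72 mmol/kg

CA = 2.72 mmol/kg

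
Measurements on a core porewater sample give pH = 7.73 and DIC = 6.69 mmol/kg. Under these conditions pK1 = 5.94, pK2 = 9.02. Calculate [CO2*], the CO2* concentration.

[CO2*] = 0.102 mmol/kg

α₀ = 1 / (1 + K1/[H⁺] + K1K2/[H⁺]²) = 1 / (1 + 10^+1.79 + 10^+0.50)
   = 1 / (1 + 61.660 + 3.1623) = 1/65.822 = 0.01519
[CO2*] = α₀ × DIC = 0.01519 × 6.69 = 0.102 mmol/kg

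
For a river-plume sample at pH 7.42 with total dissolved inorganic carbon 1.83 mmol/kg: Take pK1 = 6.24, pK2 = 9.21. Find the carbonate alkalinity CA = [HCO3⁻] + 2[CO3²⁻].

CA = 1.75 mmol/kg

CA = [HCO3⁻] + 2[CO3²⁻] = (α₁ + 2α₂)·DIC
At pH 7.42: [H⁺]/K1 = 10^-1.18 = 0.066069, K2/[H⁺] = 10^-1.79 = 0.016218
α₁ = 1/(1 + 0.066069 + 0.016218) = 1/1.0823 = 0.9240; α₂ = α₁·K2/[H⁺] = 0.01499
α₁ + 2α₂ = 0.9539
CA = 0.9539 × 1.83 = 1.75 mmol/kg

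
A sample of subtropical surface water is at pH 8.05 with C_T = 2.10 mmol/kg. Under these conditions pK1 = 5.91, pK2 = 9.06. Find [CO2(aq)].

[CO2*] = 13.8 μmol/kg

α₀ = 1 / (1 + K1/[H⁺] + K1K2/[H⁺]²) = 1 / (1 + 10^+2.14 + 10^+1.13)
   = 1 / (1 + 138.04 + 13.490) = 1/152.53 = 0.006556
[CO2*] = α₀ × DIC = 0.006556 × 2.10 = 0.0138 mmol/kg = 13.8 μmol/kg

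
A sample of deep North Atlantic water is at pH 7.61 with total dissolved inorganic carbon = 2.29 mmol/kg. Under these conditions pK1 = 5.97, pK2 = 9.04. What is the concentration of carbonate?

α₂ = 1 / (1 + [H⁺]/K2 + [H⁺]²/(K1K2)) = 1 / (1 + 10^+1.43 + 10^-0.21)
   = 1 / (1 + 26.915 + 0.61660) = 1/28.532 = 0.03505
[CO3²⁻] = α₂ × DIC = 0.03505 × 2.29 = 0.0803 mmol/kg

[CO3²⁻] = 0.0803 mmol/kg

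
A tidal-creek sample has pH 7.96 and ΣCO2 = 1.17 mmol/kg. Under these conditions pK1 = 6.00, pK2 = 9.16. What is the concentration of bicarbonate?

[HCO3⁻] = 1.09 mmol/kg

α₁ = 1 / (1 + [H⁺]/K1 + K2/[H⁺]) = 1 / (1 + 10^-1.96 + 10^-1.20)
   = 1 / (1 + 0.010965 + 0.063096) = 1/1.0741 = 0.9310
[HCO3⁻] = α₁ × DIC = 0.9310 × 1.17 = 1.09 mmol/kg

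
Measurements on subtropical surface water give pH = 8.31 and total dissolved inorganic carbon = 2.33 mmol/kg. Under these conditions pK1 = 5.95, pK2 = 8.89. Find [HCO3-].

α₁ = 1 / (1 + [H⁺]/K1 + K2/[H⁺]) = 1 / (1 + 10^-2.36 + 10^-0.58)
   = 1 / (1 + 0.0043652 + 0.26303) = 1/1.2674 = 0.7890
[HCO3⁻] = α₁ × DIC = 0.7890 × 2.33 = 1.84 mmol/kg

[HCO3⁻] = 1.84 mmol/kg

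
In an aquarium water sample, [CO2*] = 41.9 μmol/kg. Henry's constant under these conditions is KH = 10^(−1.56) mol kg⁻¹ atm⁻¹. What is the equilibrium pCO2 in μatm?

KH = 10^(−1.56) = 2.754×10^-2 mol kg⁻¹ atm⁻¹
pCO2 = [CO2*]/KH = 41.9×10^-6 / 2.754×10^-2 = 1.52×10^-3 atm = 1520 μatm

pCO2 = 1520 μatm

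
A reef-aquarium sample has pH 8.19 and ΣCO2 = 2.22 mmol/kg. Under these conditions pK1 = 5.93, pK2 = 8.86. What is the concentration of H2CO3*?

[CO2*] = 10.0 μmol/kg

α₀ = 1 / (1 + K1/[H⁺] + K1K2/[H⁺]²) = 1 / (1 + 10^+2.26 + 10^+1.59)
   = 1 / (1 + 181.97 + 38.905) = 1/221.87 = 0.004507
[CO2*] = α₀ × DIC = 0.004507 × 2.22 = 0.0100 mmol/kg = 10.0 μmol/kg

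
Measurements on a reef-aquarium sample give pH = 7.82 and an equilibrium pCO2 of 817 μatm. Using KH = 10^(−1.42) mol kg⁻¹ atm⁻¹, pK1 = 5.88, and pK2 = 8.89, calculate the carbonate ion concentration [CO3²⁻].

[CO3²⁻] = 0.230 mmol/kg

[CO2*] = KH · pCO2 = 10^(−1.42) × 817×10^-6 = 3.106×10^-5 mol/kg
α₀ = 1/(1 + K1/[H⁺] + K1K2/[H⁺]²) = 1/(1 + 10^+1.94 + 10^+0.87) = 0.01047
DIC = [CO2*]/α₀ = 3.106×10^-5 / 0.01047 = 2.967 mmol/kg
[CO3²⁻] = α₂·DIC; α₂ = 0.07762, so [CO3²⁻] = 0.07762 × 2.967 = 0.230 mmol/kg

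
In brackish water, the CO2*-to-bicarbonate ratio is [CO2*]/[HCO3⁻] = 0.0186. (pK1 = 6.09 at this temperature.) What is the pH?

From K1 = [H⁺][HCO3⁻]/[CO2*]:  pH = pK1 − log₁₀([CO2*]/[HCO3⁻])
log₁₀(0.0186) = -1.730
pH = 6.09 − (-1.730) = 7.82

pH = 7.82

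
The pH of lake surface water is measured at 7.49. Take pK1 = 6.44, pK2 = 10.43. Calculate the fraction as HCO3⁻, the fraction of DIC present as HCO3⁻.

α₁ = 1 / (1 + [H⁺]/K1 + K2/[H⁺]) = 1 / (1 + 10^-1.05 + 10^-2.94)
   = 1 / (1 + 0.089125 + 0.0011482) = 1/1.0903 = 0.9172

α₁ = 0.917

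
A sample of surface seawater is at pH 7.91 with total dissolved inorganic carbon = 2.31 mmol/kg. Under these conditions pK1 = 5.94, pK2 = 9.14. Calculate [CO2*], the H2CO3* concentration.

α₀ = 1 / (1 + K1/[H⁺] + K1K2/[H⁺]²) = 1 / (1 + 10^+1.97 + 10^+0.74)
   = 1 / (1 + 93.325 + 5.4954) = 1/99.821 = 0.01002
[CO2*] = α₀ × DIC = 0.01002 × 2.31 = 0.0231 mmol/kg

[CO2*] = 0.0231 mmol/kg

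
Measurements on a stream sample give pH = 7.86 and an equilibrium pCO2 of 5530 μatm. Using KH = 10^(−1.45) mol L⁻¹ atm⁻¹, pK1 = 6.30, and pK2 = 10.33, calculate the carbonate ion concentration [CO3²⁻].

[CO3²⁻] = 0.0241 mmol/L

[CO2*] = KH · pCO2 = 10^(−1.45) × 5530×10^-6 = 1.962×10^-4 mol/L
α₀ = 1/(1 + K1/[H⁺] + K1K2/[H⁺]²) = 1/(1 + 10^+1.56 + 10^-0.91) = 0.02672
DIC = [CO2*]/α₀ = 1.962×10^-4 / 0.02672 = 7.344 mmol/L
[CO3²⁻] = α₂·DIC; α₂ = 0.003287, so [CO3²⁻] = 0.003287 × 7.344 = 0.0241 mmol/L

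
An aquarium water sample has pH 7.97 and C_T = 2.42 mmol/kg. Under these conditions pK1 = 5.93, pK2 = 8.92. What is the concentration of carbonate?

α₂ = 1 / (1 + [H⁺]/K2 + [H⁺]²/(K1K2)) = 1 / (1 + 10^+0.95 + 10^-1.09)
   = 1 / (1 + 8.9125 + 0.081283) = 1/9.9938 = 0.1001
[CO3²⁻] = α₂ × DIC = 0.1001 × 2.42 = 0.242 mmol/kg

[CO3²⁻] = 0.242 mmol/kg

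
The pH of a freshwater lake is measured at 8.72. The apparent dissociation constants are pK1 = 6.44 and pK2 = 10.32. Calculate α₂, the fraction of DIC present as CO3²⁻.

α₂ = 1 / (1 + [H⁺]/K2 + [H⁺]²/(K1K2)) = 1 / (1 + 10^+1.60 + 10^-0.68)
   = 1 / (1 + 39.811 + 0.20893) = 1/41.020 = 0.02438

α₂ = 0.0244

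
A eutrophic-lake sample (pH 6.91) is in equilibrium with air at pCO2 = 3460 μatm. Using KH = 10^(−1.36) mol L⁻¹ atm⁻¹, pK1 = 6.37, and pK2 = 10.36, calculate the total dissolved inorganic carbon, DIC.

[CO2*] = KH · pCO2 = 10^(−1.36) × 3460×10^-6 = 1.510×10^-4 mol/L
α₀ = 1/(1 + K1/[H⁺] + K1K2/[H⁺]²) = 1/(1 + 10^+0.54 + 10^-2.91) = 0.2238
DIC = [CO2*]/α₀ = 1.510×10^-4 / 0.2238 = 0.675 mmol/L

DIC = 0.675 mmol/L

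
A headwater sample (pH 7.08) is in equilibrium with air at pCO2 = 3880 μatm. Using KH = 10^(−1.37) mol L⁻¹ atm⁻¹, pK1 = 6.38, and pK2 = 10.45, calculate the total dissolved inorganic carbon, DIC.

[CO2*] = KH · pCO2 = 10^(−1.37) × 3880×10^-6 = 1.655×10^-4 mol/L
α₀ = 1/(1 + K1/[H⁺] + K1K2/[H⁺]²) = 1/(1 + 10^+0.70 + 10^-2.67) = 0.1663
DIC = [CO2*]/α₀ = 1.655×10^-4 / 0.1663 = 0.995 mmol/L

DIC = 0.995 mmol/L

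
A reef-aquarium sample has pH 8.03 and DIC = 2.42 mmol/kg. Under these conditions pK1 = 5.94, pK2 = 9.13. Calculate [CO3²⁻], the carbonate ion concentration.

[CO3²⁻] = 0.177 mmol/kg

α₂ = 1 / (1 + [H⁺]/K2 + [H⁺]²/(K1K2)) = 1 / (1 + 10^+1.10 + 10^-0.99)
   = 1 / (1 + 12.589 + 0.10233) = 1/13.692 = 0.07304
[CO3²⁻] = α₂ × DIC = 0.07304 × 2.42 = 0.177 mmol/kg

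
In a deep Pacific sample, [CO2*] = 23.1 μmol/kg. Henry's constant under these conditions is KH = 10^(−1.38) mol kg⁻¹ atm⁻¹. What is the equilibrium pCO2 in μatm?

pCO2 = 554 μatm

KH = 10^(−1.38) = 4.169×10^-2 mol kg⁻¹ atm⁻¹
pCO2 = [CO2*]/KH = 23.1×10^-6 / 4.169×10^-2 = 5.54×10^-4 atm = 554 μatm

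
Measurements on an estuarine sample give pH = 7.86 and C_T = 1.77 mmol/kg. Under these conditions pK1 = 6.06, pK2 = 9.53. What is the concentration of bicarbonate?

[HCO3⁻] = 1.71 mmol/kg

α₁ = 1 / (1 + [H⁺]/K1 + K2/[H⁺]) = 1 / (1 + 10^-1.80 + 10^-1.67)
   = 1 / (1 + 0.015849 + 0.021380) = 1/1.0372 = 0.9641
[HCO3⁻] = α₁ × DIC = 0.9641 × 1.77 = 1.71 mmol/kg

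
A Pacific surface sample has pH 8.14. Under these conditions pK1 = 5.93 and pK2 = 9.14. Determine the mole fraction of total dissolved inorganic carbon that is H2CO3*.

α₀ = 1 / (1 + K1/[H⁺] + K1K2/[H⁺]²) = 1 / (1 + 10^+2.21 + 10^+1.21)
   = 1 / (1 + 162.18 + 16.218) = 1/179.40 = 0.005574

α₀ = 0.00557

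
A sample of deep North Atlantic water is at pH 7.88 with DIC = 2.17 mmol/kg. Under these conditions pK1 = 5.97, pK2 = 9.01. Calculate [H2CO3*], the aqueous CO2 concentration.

α₀ = 1 / (1 + K1/[H⁺] + K1K2/[H⁺]²) = 1 / (1 + 10^+1.91 + 10^+0.78)
   = 1 / (1 + 81.283 + 6.0256) = 1/88.309 = 0.01132
[CO2*] = α₀ × DIC = 0.01132 × 2.17 = 0.0246 mmol/kg

[CO2*] = 0.0246 mmol/kg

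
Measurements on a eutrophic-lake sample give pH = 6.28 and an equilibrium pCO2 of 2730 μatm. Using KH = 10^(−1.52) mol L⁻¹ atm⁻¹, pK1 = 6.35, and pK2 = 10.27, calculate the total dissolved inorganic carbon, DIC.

[CO2*] = KH · pCO2 = 10^(−1.52) × 2730×10^-6 = 8.244×10^-5 mol/L
α₀ = 1/(1 + K1/[H⁺] + K1K2/[H⁺]²) = 1/(1 + 10^-0.07 + 10^-4.06) = 0.5402
DIC = [CO2*]/α₀ = 8.244×10^-5 / 0.5402 = 0.153 mmol/L

DIC = 0.153 mmol/L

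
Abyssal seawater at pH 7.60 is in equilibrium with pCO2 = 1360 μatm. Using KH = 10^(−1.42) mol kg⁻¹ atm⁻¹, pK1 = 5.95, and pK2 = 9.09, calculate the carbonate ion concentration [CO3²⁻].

[CO2*] = KH · pCO2 = 10^(−1.42) × 1360×10^-6 = 5.171×10^-5 mol/kg
α₀ = 1/(1 + K1/[H⁺] + K1K2/[H⁺]²) = 1/(1 + 10^+1.65 + 10^+0.16) = 0.02123
DIC = [CO2*]/α₀ = 5.171×10^-5 / 0.02123 = 2.436 mmol/kg
[CO3²⁻] = α₂·DIC; α₂ = 0.03068, so [CO3²⁻] = 0.03068 × 2.436 = 0.0747 mmol/kg

[CO3²⁻] = 0.0747 mmol/kg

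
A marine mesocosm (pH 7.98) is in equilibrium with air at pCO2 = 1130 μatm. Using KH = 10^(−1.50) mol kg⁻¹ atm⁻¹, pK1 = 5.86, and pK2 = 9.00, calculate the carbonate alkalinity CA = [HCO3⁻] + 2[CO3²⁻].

[CO2*] = KH · pCO2 = 10^(−1.50) × 1130×10^-6 = 3.573×10^-5 mol/kg
α₀ = 1/(1 + K1/[H⁺] + K1K2/[H⁺]²) = 1/(1 + 10^+2.12 + 10^+1.10) = 0.006877
DIC = [CO2*]/α₀ = 3.573×10^-5 / 0.006877 = 5.196 mmol/kg
CA = (α₁ + 2α₂)·DIC = (0.9065 + 2×0.08657) × 5.196 = 5.61 mmol/kg

CA = 5.61 mmol/kg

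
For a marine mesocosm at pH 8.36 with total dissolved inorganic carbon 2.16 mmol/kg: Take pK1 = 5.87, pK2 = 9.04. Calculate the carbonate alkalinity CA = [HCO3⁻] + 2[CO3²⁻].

CA = [HCO3⁻] + 2[CO3²⁻] = (α₁ + 2α₂)·DIC
At pH 8.36: [H⁺]/K1 = 10^-2.49 = 0.0032359, K2/[H⁺] = 10^-0.68 = 0.20893
α₁ = 1/(1 + 0.0032359 + 0.20893) = 1/1.2122 = 0.8250; α₂ = α₁·K2/[H⁺] = 0.1724
α₁ + 2α₂ = 1.1697
CA = 1.1697 × 2.16 = 2.53 mmol/kg

CA = 2.53 mmol/kg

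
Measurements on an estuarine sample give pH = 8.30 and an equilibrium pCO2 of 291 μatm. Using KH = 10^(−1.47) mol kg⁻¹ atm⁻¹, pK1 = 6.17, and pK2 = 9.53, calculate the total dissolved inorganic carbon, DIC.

[CO2*] = KH · pCO2 = 10^(−1.47) × 291×10^-6 = 9.860×10^-6 mol/kg
α₀ = 1/(1 + K1/[H⁺] + K1K2/[H⁺]²) = 1/(1 + 10^+2.13 + 10^+0.90) = 0.006952
DIC = [CO2*]/α₀ = 9.860×10^-6 / 0.006952 = 1.42 mmol/kg

DIC = 1.42 mmol/kg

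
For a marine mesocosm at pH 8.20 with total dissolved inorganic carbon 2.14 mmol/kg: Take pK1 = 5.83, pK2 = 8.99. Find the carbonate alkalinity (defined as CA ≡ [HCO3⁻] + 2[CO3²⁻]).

CA = [HCO3⁻] + 2[CO3²⁻] = (α₁ + 2α₂)·DIC
At pH 8.20: [H⁺]/K1 = 10^-2.37 = 0.0042658, K2/[H⁺] = 10^-0.79 = 0.16218
α₁ = 1/(1 + 0.0042658 + 0.16218) = 1/1.1664 = 0.8573; α₂ = α₁·K2/[H⁺] = 0.1390
α₁ + 2α₂ = 1.1354
CA = 1.1354 × 2.14 = 2.43 mmol/kg

CA = 2.43 mmol/kg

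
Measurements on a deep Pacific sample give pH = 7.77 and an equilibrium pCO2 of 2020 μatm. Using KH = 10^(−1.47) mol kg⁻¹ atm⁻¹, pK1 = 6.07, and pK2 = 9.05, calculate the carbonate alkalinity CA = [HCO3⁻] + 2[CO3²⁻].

[CO2*] = KH · pCO2 = 10^(−1.47) × 2020×10^-6 = 6.845×10^-5 mol/kg
α₀ = 1/(1 + K1/[H⁺] + K1K2/[H⁺]²) = 1/(1 + 10^+1.70 + 10^+0.42) = 0.01861
DIC = [CO2*]/α₀ = 6.845×10^-5 / 0.01861 = 3.679 mmol/kg
CA = (α₁ + 2α₂)·DIC = (0.9325 + 2×0.04894) × 3.679 = 3.79 mmol/kg

CA = 3.79 mmol/kg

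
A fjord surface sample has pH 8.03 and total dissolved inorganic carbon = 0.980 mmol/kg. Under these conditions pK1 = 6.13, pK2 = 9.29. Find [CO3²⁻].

[CO3²⁻] = 0.0504 mmol/kg

α₂ = 1 / (1 + [H⁺]/K2 + [H⁺]²/(K1K2)) = 1 / (1 + 10^+1.26 + 10^-0.64)
   = 1 / (1 + 18.197 + 0.22909) = 1/19.426 = 0.05148
[CO3²⁻] = α₂ × DIC = 0.05148 × 0.980 = 0.0504 mmol/kg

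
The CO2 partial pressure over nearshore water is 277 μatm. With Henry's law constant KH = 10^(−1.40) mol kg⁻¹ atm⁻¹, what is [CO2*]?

KH = 10^(−1.40) = 3.981×10^-2 mol kg⁻¹ atm⁻¹
[CO2*] = KH · pCO2 = 3.981×10^-2 × 277×10^-6 atm = 1.10×10^-5 mol/kg

[CO2*] = 11.0 μmol/kg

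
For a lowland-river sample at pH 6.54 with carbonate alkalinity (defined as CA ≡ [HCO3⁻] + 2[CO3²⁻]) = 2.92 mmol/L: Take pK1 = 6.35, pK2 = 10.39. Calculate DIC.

CA = [HCO3⁻] + 2[CO3²⁻] = (α₁ + 2α₂)·DIC
At pH 6.54: [H⁺]/K1 = 10^-0.19 = 0.64565, K2/[H⁺] = 10^-3.85 = 0.00014125
α₁ = 1/(1 + 0.64565 + 0.00014125) = 1/1.6458 = 0.6076; α₂ = α₁·K2/[H⁺] = 8.583×10^-5
α₁ + 2α₂ = 0.6078
DIC = CA / (α₁ + 2α₂) = 2.92 / 0.6078 = 4.80 mmol/L

DIC = 4.80 mmol/L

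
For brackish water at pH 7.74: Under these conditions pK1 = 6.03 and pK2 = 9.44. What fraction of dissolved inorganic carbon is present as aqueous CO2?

α₀ = 0.0188

α₀ = 1 / (1 + K1/[H⁺] + K1K2/[H⁺]²) = 1 / (1 + 10^+1.71 + 10^+0.01)
   = 1 / (1 + 51.286 + 1.0233) = 1/53.309 = 0.01876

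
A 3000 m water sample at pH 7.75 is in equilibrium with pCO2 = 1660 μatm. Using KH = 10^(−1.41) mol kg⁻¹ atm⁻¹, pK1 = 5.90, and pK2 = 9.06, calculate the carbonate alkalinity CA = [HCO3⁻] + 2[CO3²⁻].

CA = 5.02 mmol/kg

[CO2*] = KH · pCO2 = 10^(−1.41) × 1660×10^-6 = 6.458×10^-5 mol/kg
α₀ = 1/(1 + K1/[H⁺] + K1K2/[H⁺]²) = 1/(1 + 10^+1.85 + 10^+0.54) = 0.01329
DIC = [CO2*]/α₀ = 6.458×10^-5 / 0.01329 = 4.861 mmol/kg
CA = (α₁ + 2α₂)·DIC = (0.9406 + 2×0.04607) × 4.861 = 5.02 mmol/kg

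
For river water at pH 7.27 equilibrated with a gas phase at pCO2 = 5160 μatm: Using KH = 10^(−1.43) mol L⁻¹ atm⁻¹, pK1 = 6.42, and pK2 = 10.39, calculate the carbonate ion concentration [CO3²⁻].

[CO3²⁻] = 1.03 μmol/L

[CO2*] = KH · pCO2 = 10^(−1.43) × 5160×10^-6 = 1.917×10^-4 mol/L
α₀ = 1/(1 + K1/[H⁺] + K1K2/[H⁺]²) = 1/(1 + 10^+0.85 + 10^-2.27) = 0.1237
DIC = [CO2*]/α₀ = 1.917×10^-4 / 0.1237 = 1.550 mmol/L
[CO3²⁻] = α₂·DIC; α₂ = 0.0006642, so [CO3²⁻] = 0.0006642 × 1.550 = 0.00103 mmol/L = 1.03 μmol/L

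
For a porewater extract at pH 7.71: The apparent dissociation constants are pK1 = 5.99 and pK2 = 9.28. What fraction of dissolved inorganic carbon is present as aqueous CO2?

α₀ = 0.0182

α₀ = 1 / (1 + K1/[H⁺] + K1K2/[H⁺]²) = 1 / (1 + 10^+1.72 + 10^+0.15)
   = 1 / (1 + 52.481 + 1.4125) = 1/54.893 = 0.01822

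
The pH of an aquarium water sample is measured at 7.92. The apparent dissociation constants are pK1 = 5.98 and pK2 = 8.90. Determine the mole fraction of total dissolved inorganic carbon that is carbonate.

α₂ = 0.0938

α₂ = 1 / (1 + [H⁺]/K2 + [H⁺]²/(K1K2)) = 1 / (1 + 10^+0.98 + 10^-0.96)
   = 1 / (1 + 9.5499 + 0.10965) = 1/10.660 = 0.09381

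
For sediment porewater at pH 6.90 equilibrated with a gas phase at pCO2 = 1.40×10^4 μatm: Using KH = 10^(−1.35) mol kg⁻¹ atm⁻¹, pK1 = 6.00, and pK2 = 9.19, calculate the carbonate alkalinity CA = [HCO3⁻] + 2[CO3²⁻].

CA = 5.02 mmol/kg

[CO2*] = KH · pCO2 = 10^(−1.35) × 1.40×10^4×10^-6 = 6.254×10^-4 mol/kg
α₀ = 1/(1 + K1/[H⁺] + K1K2/[H⁺]²) = 1/(1 + 10^+0.90 + 10^-1.39) = 0.1113
DIC = [CO2*]/α₀ = 6.254×10^-4 / 0.1113 = 5.618 mmol/kg
CA = (α₁ + 2α₂)·DIC = (0.8842 + 2×0.004534) × 5.618 = 5.02 mmol/kg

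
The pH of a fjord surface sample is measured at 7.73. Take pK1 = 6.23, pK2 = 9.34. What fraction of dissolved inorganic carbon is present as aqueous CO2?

α₀ = 0.0299

α₀ = 1 / (1 + K1/[H⁺] + K1K2/[H⁺]²) = 1 / (1 + 10^+1.50 + 10^-0.11)
   = 1 / (1 + 31.623 + 0.77625) = 1/33.399 = 0.02994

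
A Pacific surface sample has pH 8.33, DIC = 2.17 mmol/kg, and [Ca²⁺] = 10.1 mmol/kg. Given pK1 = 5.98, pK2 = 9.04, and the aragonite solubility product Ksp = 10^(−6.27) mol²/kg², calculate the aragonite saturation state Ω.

Ω = 6.63

α₂ = 1 / (1 + [H⁺]/K2 + [H⁺]²/(K1K2)) = 1 / (1 + 10^+0.71 + 10^-1.64)
   = 1 / (1 + 5.1286 + 0.022909) = 1/6.1515 = 0.1626
[CO3²⁻] = α₂ × DIC = 0.1626 × 2.17 = 0.3528 mmol/kg
Ksp = 10^(−6.27) = 5.370×10^-7
Ω = [Ca²⁺][CO3²⁻]/Ksp = (10.1×10^-3)(3.528×10^-4) / 5.370×10^-7 = 6.63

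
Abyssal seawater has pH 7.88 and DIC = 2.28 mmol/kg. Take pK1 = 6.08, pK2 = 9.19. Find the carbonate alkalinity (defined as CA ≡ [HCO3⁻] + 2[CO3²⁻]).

CA = [HCO3⁻] + 2[CO3²⁻] = (α₁ + 2α₂)·DIC
At pH 7.88: [H⁺]/K1 = 10^-1.80 = 0.015849, K2/[H⁺] = 10^-1.31 = 0.048978
α₁ = 1/(1 + 0.015849 + 0.048978) = 1/1.0648 = 0.9391; α₂ = α₁·K2/[H⁺] = 0.04600
α₁ + 2α₂ = 1.0311
CA = 1.0311 × 2.28 = 2.35 mmol/kg

CA = 2.35 mmol/kg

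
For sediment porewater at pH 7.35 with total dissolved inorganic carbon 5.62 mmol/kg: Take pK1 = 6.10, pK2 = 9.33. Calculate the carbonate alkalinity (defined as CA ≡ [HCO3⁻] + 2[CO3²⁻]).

CA = 5.38 mmol/kg

CA = [HCO3⁻] + 2[CO3²⁻] = (α₁ + 2α₂)·DIC
At pH 7.35: [H⁺]/K1 = 10^-1.25 = 0.056234, K2/[H⁺] = 10^-1.98 = 0.010471
α₁ = 1/(1 + 0.056234 + 0.010471) = 1/1.0667 = 0.9375; α₂ = α₁·K2/[H⁺] = 0.009816
α₁ + 2α₂ = 0.9571
CA = 0.9571 × 5.62 = 5.38 mmol/kg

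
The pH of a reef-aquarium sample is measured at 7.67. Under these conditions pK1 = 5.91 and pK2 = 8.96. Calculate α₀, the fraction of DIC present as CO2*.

α₀ = 0.0163

α₀ = 1 / (1 + K1/[H⁺] + K1K2/[H⁺]²) = 1 / (1 + 10^+1.76 + 10^+0.47)
   = 1 / (1 + 57.544 + 2.9512) = 1/61.495 = 0.01626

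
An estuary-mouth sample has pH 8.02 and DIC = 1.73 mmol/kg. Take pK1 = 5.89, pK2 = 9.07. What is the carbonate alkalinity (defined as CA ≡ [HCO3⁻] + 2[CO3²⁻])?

CA = 1.86 mmol/kg

CA = [HCO3⁻] + 2[CO3²⁻] = (α₁ + 2α₂)·DIC
At pH 8.02: [H⁺]/K1 = 10^-2.13 = 0.0074131, K2/[H⁺] = 10^-1.05 = 0.089125
α₁ = 1/(1 + 0.0074131 + 0.089125) = 1/1.0965 = 0.9120; α₂ = α₁·K2/[H⁺] = 0.08128
α₁ + 2α₂ = 1.0745
CA = 1.0745 × 1.73 = 1.86 mmol/kg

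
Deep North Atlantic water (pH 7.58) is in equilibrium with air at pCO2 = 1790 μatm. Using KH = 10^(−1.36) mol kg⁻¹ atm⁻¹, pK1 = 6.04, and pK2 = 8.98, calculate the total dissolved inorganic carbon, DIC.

[CO2*] = KH · pCO2 = 10^(−1.36) × 1790×10^-6 = 7.814×10^-5 mol/kg
α₀ = 1/(1 + K1/[H⁺] + K1K2/[H⁺]²) = 1/(1 + 10^+1.54 + 10^+0.14) = 0.02699
DIC = [CO2*]/α₀ = 7.814×10^-5 / 0.02699 = 2.90 mmol/kg

DIC = 2.90 mmol/kg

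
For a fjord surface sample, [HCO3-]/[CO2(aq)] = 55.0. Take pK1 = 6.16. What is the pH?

From K1 = [H⁺][HCO3-]/[CO2(aq)]:  pH = pK1 + log₁₀([HCO3-]/[CO2(aq)])
log₁₀(55.0) = +1.740
pH = 6.16 + (+1.740) = 7.90

pH = 7.90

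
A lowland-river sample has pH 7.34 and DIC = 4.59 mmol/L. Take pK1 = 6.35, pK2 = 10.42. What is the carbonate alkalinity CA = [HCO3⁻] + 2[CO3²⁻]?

CA = [HCO3⁻] + 2[CO3²⁻] = (α₁ + 2α₂)·DIC
At pH 7.34: [H⁺]/K1 = 10^-0.99 = 0.10233, K2/[H⁺] = 10^-3.08 = 0.00083176
α₁ = 1/(1 + 0.10233 + 0.00083176) = 1/1.1032 = 0.9065; α₂ = α₁·K2/[H⁺] = 0.0007540
α₁ + 2α₂ = 0.9080
CA = 0.9080 × 4.59 = 4.17 mmol/L

CA = 4.17 mmol/L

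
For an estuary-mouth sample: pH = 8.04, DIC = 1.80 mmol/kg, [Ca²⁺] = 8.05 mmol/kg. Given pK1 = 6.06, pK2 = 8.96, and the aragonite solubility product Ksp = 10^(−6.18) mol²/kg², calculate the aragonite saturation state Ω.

Ω = 2.33

α₂ = 1 / (1 + [H⁺]/K2 + [H⁺]²/(K1K2)) = 1 / (1 + 10^+0.92 + 10^-1.06)
   = 1 / (1 + 8.3176 + 0.087096) = 1/9.4047 = 0.1063
[CO3²⁻] = α₂ × DIC = 0.1063 × 1.80 = 0.1914 mmol/kg
Ksp = 10^(−6.18) = 6.607×10^-7
Ω = [Ca²⁺][CO3²⁻]/Ksp = (8.05×10^-3)(1.914×10^-4) / 6.607×10^-7 = 2.33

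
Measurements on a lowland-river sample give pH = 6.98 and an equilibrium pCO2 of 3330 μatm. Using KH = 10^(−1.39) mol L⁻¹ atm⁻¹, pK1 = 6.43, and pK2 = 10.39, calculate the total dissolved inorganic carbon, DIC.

DIC = 0.617 mmol/L

[CO2*] = KH · pCO2 = 10^(−1.39) × 3330×10^-6 = 1.357×10^-4 mol/L
α₀ = 1/(1 + K1/[H⁺] + K1K2/[H⁺]²) = 1/(1 + 10^+0.55 + 10^-2.86) = 0.2198
DIC = [CO2*]/α₀ = 1.357×10^-4 / 0.2198 = 0.617 mmol/L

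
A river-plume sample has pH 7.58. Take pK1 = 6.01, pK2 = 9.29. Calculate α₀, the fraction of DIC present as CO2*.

α₀ = 1 / (1 + K1/[H⁺] + K1K2/[H⁺]²) = 1 / (1 + 10^+1.57 + 10^-0.14)
   = 1 / (1 + 37.154 + 0.72444) = 1/38.878 = 0.02572

α₀ = 0.0257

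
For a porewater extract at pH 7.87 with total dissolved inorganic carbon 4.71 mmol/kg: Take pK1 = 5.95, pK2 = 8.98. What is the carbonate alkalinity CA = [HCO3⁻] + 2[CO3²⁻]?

CA = [HCO3⁻] + 2[CO3²⁻] = (α₁ + 2α₂)·DIC
At pH 7.87: [H⁺]/K1 = 10^-1.92 = 0.012023, K2/[H⁺] = 10^-1.11 = 0.077625
α₁ = 1/(1 + 0.012023 + 0.077625) = 1/1.0896 = 0.9177; α₂ = α₁·K2/[H⁺] = 0.07124
α₁ + 2α₂ = 1.0602
CA = 1.0602 × 4.71 = 4.99 mmol/kg

CA = 4.99 mmol/kg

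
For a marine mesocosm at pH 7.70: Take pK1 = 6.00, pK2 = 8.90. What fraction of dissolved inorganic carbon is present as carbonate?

α₂ = 1 / (1 + [H⁺]/K2 + [H⁺]²/(K1K2)) = 1 / (1 + 10^+1.20 + 10^-0.50)
   = 1 / (1 + 15.849 + 0.31623) = 1/17.165 = 0.05826

α₂ = 0.0583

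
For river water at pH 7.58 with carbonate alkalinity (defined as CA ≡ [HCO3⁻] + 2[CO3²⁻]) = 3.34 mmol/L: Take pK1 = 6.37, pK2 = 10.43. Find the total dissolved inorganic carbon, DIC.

CA = [HCO3⁻] + 2[CO3²⁻] = (α₁ + 2α₂)·DIC
At pH 7.58: [H⁺]/K1 = 10^-1.21 = 0.061660, K2/[H⁺] = 10^-2.85 = 0.0014125
α₁ = 1/(1 + 0.061660 + 0.0014125) = 1/1.0631 = 0.9407; α₂ = α₁·K2/[H⁺] = 0.001329
α₁ + 2α₂ = 0.9433
DIC = CA / (α₁ + 2α₂) = 3.34 / 0.9433 = 3.54 mmol/L

DIC = 3.54 mmol/L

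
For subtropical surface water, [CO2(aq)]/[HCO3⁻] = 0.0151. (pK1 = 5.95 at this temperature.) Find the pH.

From K1 = [H⁺][HCO3⁻]/[CO2(aq)]:  pH = pK1 − log₁₀([CO2(aq)]/[HCO3⁻])
log₁₀(0.0151) = -1.821
pH = 5.95 − (-1.821) = 7.77

pH = 7.77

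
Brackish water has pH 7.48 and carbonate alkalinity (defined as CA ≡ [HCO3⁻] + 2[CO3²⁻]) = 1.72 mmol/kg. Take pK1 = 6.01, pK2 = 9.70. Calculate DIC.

CA = [HCO3⁻] + 2[CO3²⁻] = (α₁ + 2α₂)·DIC
At pH 7.48: [H⁺]/K1 = 10^-1.47 = 0.033884, K2/[H⁺] = 10^-2.22 = 0.0060256
α₁ = 1/(1 + 0.033884 + 0.0060256) = 1/1.0399 = 0.9616; α₂ = α₁·K2/[H⁺] = 0.005794
α₁ + 2α₂ = 0.9732
DIC = CA / (α₁ + 2α₂) = 1.72 / 0.9732 = 1.77 mmol/kg

DIC = 1.77 mmol/kg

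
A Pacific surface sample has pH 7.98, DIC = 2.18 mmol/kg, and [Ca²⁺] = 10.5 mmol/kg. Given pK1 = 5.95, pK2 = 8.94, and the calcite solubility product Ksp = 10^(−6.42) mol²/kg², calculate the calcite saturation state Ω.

Ω = 5.90

α₂ = 1 / (1 + [H⁺]/K2 + [H⁺]²/(K1K2)) = 1 / (1 + 10^+0.96 + 10^-1.07)
   = 1 / (1 + 9.1201 + 0.085114) = 1/10.205 = 0.09799
[CO3²⁻] = α₂ × DIC = 0.09799 × 2.18 = 0.2136 mmol/kg
Ksp = 10^(−6.42) = 3.802×10^-7
Ω = [Ca²⁺][CO3²⁻]/Ksp = (10.5×10^-3)(2.136×10^-4) / 3.802×10^-7 = 5.90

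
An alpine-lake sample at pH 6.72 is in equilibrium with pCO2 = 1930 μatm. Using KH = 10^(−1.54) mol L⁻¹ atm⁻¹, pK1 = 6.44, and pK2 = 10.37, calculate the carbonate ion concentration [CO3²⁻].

[CO2*] = KH · pCO2 = 10^(−1.54) × 1930×10^-6 = 5.566×10^-5 mol/L
α₀ = 1/(1 + K1/[H⁺] + K1K2/[H⁺]²) = 1/(1 + 10^+0.28 + 10^-3.37) = 0.3441
DIC = [CO2*]/α₀ = 5.566×10^-5 / 0.3441 = 0.1617 mmol/L
[CO3²⁻] = α₂·DIC; α₂ = 0.0001468, so [CO3²⁻] = 0.0001468 × 0.1617 = 2.37×10^-5 mmol/L = 0.0237 μmol/L

[CO3²⁻] = 0.0237 μmol/L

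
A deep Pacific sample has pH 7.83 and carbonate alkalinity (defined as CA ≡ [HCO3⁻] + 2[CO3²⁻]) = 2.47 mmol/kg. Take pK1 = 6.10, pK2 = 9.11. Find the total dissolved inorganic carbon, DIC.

DIC = 2.39 mmol/kg

CA = [HCO3⁻] + 2[CO3²⁻] = (α₁ + 2α₂)·DIC
At pH 7.83: [H⁺]/K1 = 10^-1.73 = 0.018621, K2/[H⁺] = 10^-1.28 = 0.052481
α₁ = 1/(1 + 0.018621 + 0.052481) = 1/1.0711 = 0.9336; α₂ = α₁·K2/[H⁺] = 0.04900
α₁ + 2α₂ = 1.0316
DIC = CA / (α₁ + 2α₂) = 2.47 / 1.0316 = 2.39 mmol/kg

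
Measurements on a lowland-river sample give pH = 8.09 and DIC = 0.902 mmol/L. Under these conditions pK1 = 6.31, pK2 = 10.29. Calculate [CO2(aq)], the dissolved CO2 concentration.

[CO2*] = 14.6 μmol/L

α₀ = 1 / (1 + K1/[H⁺] + K1K2/[H⁺]²) = 1 / (1 + 10^+1.78 + 10^-0.42)
   = 1 / (1 + 60.256 + 0.38019) = 1/61.636 = 0.01622
[CO2*] = α₀ × DIC = 0.01622 × 0.902 = 0.0146 mmol/L = 14.6 μmol/L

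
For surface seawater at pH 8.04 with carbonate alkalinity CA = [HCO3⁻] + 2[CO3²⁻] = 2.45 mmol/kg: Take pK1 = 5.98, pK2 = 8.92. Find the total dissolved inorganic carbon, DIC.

DIC = 2.21 mmol/kg

CA = [HCO3⁻] + 2[CO3²⁻] = (α₁ + 2α₂)·DIC
At pH 8.04: [H⁺]/K1 = 10^-2.06 = 0.0087096, K2/[H⁺] = 10^-0.88 = 0.13183
α₁ = 1/(1 + 0.0087096 + 0.13183) = 1/1.1405 = 0.8768; α₂ = α₁·K2/[H⁺] = 0.1156
α₁ + 2α₂ = 1.1079
DIC = CA / (α₁ + 2α₂) = 2.45 / 1.1079 = 2.21 mmol/kg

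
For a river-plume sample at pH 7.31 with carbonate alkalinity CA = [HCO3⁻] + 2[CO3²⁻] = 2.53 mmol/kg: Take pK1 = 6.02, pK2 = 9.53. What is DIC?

DIC = 2.64 mmol/kg

CA = [HCO3⁻] + 2[CO3²⁻] = (α₁ + 2α₂)·DIC
At pH 7.31: [H⁺]/K1 = 10^-1.29 = 0.051286, K2/[H⁺] = 10^-2.22 = 0.0060256
α₁ = 1/(1 + 0.051286 + 0.0060256) = 1/1.0573 = 0.9458; α₂ = α₁·K2/[H⁺] = 0.005699
α₁ + 2α₂ = 0.9572
DIC = CA / (α₁ + 2α₂) = 2.53 / 0.9572 = 2.64 mmol/kg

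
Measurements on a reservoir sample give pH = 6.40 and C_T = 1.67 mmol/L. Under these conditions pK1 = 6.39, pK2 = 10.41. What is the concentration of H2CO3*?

α₀ = 1 / (1 + K1/[H⁺] + K1K2/[H⁺]²) = 1 / (1 + 10^+0.01 + 10^-4.00)
   = 1 / (1 + 1.0233 + 0.00010000) = 1/2.0234 = 0.4942
[CO2*] = α₀ × DIC = 0.4942 × 1.67 = 0.825 mmol/L

[CO2*] = 0.825 mmol/L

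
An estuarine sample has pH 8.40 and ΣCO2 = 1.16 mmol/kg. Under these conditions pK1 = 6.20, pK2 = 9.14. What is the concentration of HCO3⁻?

α₁ = 1 / (1 + [H⁺]/K1 + K2/[H⁺]) = 1 / (1 + 10^-2.20 + 10^-0.74)
   = 1 / (1 + 0.0063096 + 0.18197) = 1/1.1883 = 0.8416
[HCO3⁻] = α₁ × DIC = 0.8416 × 1.16 = 0.976 mmol/kg

[HCO3⁻] = 0.976 mmol/kg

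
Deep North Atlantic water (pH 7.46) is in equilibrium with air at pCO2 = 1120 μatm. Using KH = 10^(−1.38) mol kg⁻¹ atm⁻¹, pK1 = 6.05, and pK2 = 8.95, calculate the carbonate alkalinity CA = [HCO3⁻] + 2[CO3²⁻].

[CO2*] = KH · pCO2 = 10^(−1.38) × 1120×10^-6 = 4.669×10^-5 mol/kg
α₀ = 1/(1 + K1/[H⁺] + K1K2/[H⁺]²) = 1/(1 + 10^+1.41 + 10^-0.08) = 0.03632
DIC = [CO2*]/α₀ = 4.669×10^-5 / 0.03632 = 1.286 mmol/kg
CA = (α₁ + 2α₂)·DIC = (0.9335 + 2×0.03021) × 1.286 = 1.28 mmol/kg

CA = 1.28 mmol/kg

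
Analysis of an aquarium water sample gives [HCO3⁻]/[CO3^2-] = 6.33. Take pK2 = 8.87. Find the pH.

pH = 8.07

From K2 = [H⁺][CO3^2-]/[HCO3⁻]:  pH = pK2 − log₁₀([HCO3⁻]/[CO3^2-])
log₁₀(6.33) = +0.801
pH = 8.87 − (+0.801) = 8.07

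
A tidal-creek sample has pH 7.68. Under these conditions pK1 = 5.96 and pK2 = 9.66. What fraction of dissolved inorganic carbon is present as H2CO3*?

α₀ = 1 / (1 + K1/[H⁺] + K1K2/[H⁺]²) = 1 / (1 + 10^+1.72 + 10^-0.26)
   = 1 / (1 + 52.481 + 0.54954) = 1/54.030 = 0.01851

α₀ = 0.0185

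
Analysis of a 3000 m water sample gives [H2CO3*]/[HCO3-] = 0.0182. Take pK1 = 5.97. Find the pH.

From K1 = [H⁺][HCO3-]/[H2CO3*]:  pH = pK1 − log₁₀([H2CO3*]/[HCO3-])
log₁₀(0.0182) = -1.740
pH = 5.97 − (-1.740) = 7.71

pH = 7.71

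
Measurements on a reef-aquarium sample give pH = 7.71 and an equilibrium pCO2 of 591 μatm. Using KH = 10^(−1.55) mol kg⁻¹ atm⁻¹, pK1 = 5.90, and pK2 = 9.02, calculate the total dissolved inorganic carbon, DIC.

DIC = 1.14 mmol/kg

[CO2*] = KH · pCO2 = 10^(−1.55) × 591×10^-6 = 1.666×10^-5 mol/kg
α₀ = 1/(1 + K1/[H⁺] + K1K2/[H⁺]²) = 1/(1 + 10^+1.81 + 10^+0.50) = 0.01455
DIC = [CO2*]/α₀ = 1.666×10^-5 / 0.01455 = 1.14 mmol/kg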